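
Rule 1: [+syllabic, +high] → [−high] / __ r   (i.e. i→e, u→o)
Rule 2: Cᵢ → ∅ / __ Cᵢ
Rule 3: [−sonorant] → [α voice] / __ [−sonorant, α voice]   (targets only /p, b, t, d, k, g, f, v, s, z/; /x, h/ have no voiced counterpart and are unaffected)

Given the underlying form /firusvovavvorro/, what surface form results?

feruzvovavoro

Rule 1 (pre-rhotic lowering): /i/ is a high vowel immediately before /r/, so it lowers to [e]. /firusvovavvorro/ → ferusvovavvorro.
Rule 2 (degemination): /vv/ is a geminate; the first /v/ deletes. /rr/ is a geminate; the first /r/ deletes. /ferusvovavvorro/ → ferusvovavoro.
Rule 3 (regressive voicing assimilation): /s/ precedes the voiced obstruent /v/, so it voices to [z] by assimilation. /ferusvovavoro/ → feruzvovavoro.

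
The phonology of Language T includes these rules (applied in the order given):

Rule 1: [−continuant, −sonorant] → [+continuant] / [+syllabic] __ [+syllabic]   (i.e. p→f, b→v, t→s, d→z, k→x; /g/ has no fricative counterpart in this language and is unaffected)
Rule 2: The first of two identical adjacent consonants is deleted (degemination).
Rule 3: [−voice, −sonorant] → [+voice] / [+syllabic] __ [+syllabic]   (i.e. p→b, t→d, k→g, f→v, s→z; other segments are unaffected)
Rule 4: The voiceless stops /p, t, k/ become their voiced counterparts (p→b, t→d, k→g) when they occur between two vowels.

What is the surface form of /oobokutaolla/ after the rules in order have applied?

Rule 1 (intervocalic spirantization): /b/ is a stop between vowels /o/ and /o/, so it spirantizes to the fricative [v]. /k/ is a stop between vowels /o/ and /u/, so it spirantizes to the fricative [x]. /t/ is a stop between vowels /u/ and /a/, so it spirantizes to the fricative [s]. /oobokutaolla/ → oovoxusaolla.
Rule 2 (degemination): /ll/ is a geminate; the first /l/ deletes. /oovoxusaolla/ → oovoxusaola.
Rule 3 (intervocalic voicing): /s/ is a voiceless obstruent between vowels /u/ and /a/, so it voices to [z]. /oovoxusaola/ → oovoxuzaola.
Rule 4 (intervocalic voicing): no segment meets the environment; /oovoxuzaola/ is unchanged.

oovoxuzaola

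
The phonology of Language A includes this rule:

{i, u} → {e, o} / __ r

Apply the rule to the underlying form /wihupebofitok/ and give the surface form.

No segment of /wihupebofitok/ meets the structural description of the rule, so the form surfaces unchanged.

wihupebofitok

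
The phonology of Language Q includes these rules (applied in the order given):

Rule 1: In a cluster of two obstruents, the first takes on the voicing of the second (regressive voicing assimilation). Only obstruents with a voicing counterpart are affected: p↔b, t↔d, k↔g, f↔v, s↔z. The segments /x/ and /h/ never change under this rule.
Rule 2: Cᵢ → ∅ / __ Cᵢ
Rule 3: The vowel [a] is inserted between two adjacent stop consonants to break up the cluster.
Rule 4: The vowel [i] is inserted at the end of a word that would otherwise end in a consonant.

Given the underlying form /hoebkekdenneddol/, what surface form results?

hoepakegadenedoli

Rule 1 (regressive voicing assimilation): /b/ precedes the voiceless obstruent /k/, so it devoices to [p] by assimilation. /k/ precedes the voiced obstruent /d/, so it voices to [g] by assimilation. /hoebkekdenneddol/ → hoepkegdenneddol.
Rule 2 (degemination): /nn/ is a geminate; the first /n/ deletes. /dd/ is a geminate; the first /d/ deletes. /hoepkegdenneddol/ → hoepkegdenedol.
Rule 3 (stop-cluster a-epenthesis): /p/ and /k/ form a stop–stop cluster, so [a] is inserted between them. /g/ and /d/ form a stop–stop cluster, so [a] is inserted between them. /hoepkegdenedol/ → hoepakegadenedol.
Rule 4 (final i-epenthesis): the form ends in the consonant /l/, so [i] is inserted word-finally. /hoepakegadenedol/ → hoepakegadenedoli.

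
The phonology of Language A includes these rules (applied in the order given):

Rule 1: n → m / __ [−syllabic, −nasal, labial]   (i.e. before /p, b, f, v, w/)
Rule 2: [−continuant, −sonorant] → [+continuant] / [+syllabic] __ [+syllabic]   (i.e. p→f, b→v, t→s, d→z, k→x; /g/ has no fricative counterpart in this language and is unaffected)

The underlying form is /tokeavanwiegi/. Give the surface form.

toxeavamwiegi

Rule 1 (nasal place assimilation): /n/ precedes the labial consonant /w/, so it assimilates in place to [m]. /tokeavanwiegi/ → tokeavamwiegi.
Rule 2 (intervocalic spirantization): /k/ is a stop between vowels /o/ and /e/, so it spirantizes to the fricative [x]. /tokeavamwiegi/ → toxeavamwiegi.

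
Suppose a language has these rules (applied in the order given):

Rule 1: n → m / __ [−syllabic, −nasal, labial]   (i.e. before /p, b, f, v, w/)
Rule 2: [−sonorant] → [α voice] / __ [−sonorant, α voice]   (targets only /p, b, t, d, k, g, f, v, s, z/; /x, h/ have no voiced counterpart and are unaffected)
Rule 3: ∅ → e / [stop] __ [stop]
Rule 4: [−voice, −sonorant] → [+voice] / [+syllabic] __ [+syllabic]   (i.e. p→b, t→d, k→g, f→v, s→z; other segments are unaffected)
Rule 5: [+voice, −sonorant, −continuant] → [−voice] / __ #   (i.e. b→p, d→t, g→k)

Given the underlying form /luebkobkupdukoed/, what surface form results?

Rule 1 (nasal place assimilation): no segment meets the environment; /luebkobkupdukoed/ is unchanged.
Rule 2 (regressive voicing assimilation): /b/ precedes the voiceless obstruent /k/, so it devoices to [p] by assimilation. /b/ precedes the voiceless obstruent /k/, so it devoices to [p] by assimilation. /p/ precedes the voiced obstruent /d/, so it voices to [b] by assimilation. /luebkobkupdukoed/ → luepkopkubdukoed.
Rule 3 (stop-cluster e-epenthesis): /p/ and /k/ form a stop–stop cluster, so [e] is inserted between them. /p/ and /k/ form a stop–stop cluster, so [e] is inserted between them. /b/ and /d/ form a stop–stop cluster, so [e] is inserted between them. /luepkopkubdukoed/ → luepekopekubedukoed.
Rule 4 (intervocalic voicing): /p/ is a voiceless obstruent between vowels /e/ and /e/, so it voices to [b]. /k/ is a voiceless obstruent between vowels /e/ and /o/, so it voices to [g]. /p/ is a voiceless obstruent between vowels /o/ and /e/, so it voices to [b]. /k/ is a voiceless obstruent between vowels /e/ and /u/, so it voices to [g]. /k/ is a voiceless obstruent between vowels /u/ and /o/, so it voices to [g]. /luepekopekubedukoed/ → luebegobegubedugoed.
Rule 5 (final devoicing): /d/ is a voiced stop in word-final position, so it devoices to [t]. /luebegobegubedugoed/ → luebegobegubedugoet.

luebegobegubedugoet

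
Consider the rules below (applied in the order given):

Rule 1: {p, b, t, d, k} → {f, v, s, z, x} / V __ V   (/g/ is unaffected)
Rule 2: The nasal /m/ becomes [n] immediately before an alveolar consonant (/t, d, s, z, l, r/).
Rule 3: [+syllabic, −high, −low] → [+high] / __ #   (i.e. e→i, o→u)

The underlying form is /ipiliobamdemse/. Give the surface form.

ifiliovandensi

Rule 1 (intervocalic spirantization): /p/ is a stop between vowels /i/ and /i/, so it spirantizes to the fricative [f]. /b/ is a stop between vowels /o/ and /a/, so it spirantizes to the fricative [v]. /ipiliobamdemse/ → ifiliovamdemse.
Rule 2 (nasal place assimilation): /m/ precedes the alveolar consonant /d/, so it assimilates in place to [n]. /m/ precedes the alveolar consonant /s/, so it assimilates in place to [n]. /ifiliovamdemse/ → ifiliovandense.
Rule 3 (final vowel raising): /e/ is a mid vowel in word-final position, so it raises to [i]. /ifiliovandense/ → ifiliovandensi.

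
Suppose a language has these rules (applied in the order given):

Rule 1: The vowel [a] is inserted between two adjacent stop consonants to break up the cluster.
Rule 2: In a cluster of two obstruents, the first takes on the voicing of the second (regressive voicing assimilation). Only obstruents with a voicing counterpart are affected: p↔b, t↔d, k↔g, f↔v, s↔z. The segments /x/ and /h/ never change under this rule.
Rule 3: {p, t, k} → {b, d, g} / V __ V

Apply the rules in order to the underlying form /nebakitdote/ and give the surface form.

nebagidadode

Rule 1 (stop-cluster a-epenthesis): /t/ and /d/ form a stop–stop cluster, so [a] is inserted between them. /nebakitdote/ → nebakitadote.
Rule 2 (regressive voicing assimilation): no segment meets the environment; /nebakitadote/ is unchanged.
Rule 3 (intervocalic voicing): /k/ is a voiceless stop between vowels /a/ and /i/, so it voices to [g]. /t/ is a voiceless stop between vowels /i/ and /a/, so it voices to [d]. /t/ is a voiceless stop between vowels /o/ and /e/, so it voices to [d]. /nebakitadote/ → nebagidadode.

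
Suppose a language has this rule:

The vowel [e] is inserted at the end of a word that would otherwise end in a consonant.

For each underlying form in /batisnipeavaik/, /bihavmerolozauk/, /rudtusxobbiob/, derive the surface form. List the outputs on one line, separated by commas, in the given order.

batisnipeavaike, bihavmerolozauke, rudtusxobbiobe

/batisnipeavaik/: the form ends in the consonant /k/, so [e] is inserted word-finally. → [batisnipeavaike].
/bihavmerolozauk/: the form ends in the consonant /k/, so [e] is inserted word-finally. → [bihavmerolozauke].
/rudtusxobbiob/: the form ends in the consonant /b/, so [e] is inserted word-finally. → [rudtusxobbiobe].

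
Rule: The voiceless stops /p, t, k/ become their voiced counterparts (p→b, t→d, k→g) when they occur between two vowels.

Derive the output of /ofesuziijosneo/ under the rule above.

No segment of /ofesuziijosneo/ meets the structural description of the rule, so the form surfaces unchanged.

ofesuziijosneo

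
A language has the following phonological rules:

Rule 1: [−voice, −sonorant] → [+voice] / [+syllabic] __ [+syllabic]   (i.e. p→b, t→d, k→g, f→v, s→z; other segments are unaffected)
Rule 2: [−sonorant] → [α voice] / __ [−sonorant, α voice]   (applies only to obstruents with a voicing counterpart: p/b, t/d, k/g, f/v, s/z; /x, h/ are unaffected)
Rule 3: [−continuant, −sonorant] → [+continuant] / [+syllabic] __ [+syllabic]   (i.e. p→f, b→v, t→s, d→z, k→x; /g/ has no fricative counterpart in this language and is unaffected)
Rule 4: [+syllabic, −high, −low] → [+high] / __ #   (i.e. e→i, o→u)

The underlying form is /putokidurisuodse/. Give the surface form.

Rule 1 (intervocalic voicing): /t/ is a voiceless obstruent between vowels /u/ and /o/, so it voices to [d]. /k/ is a voiceless obstruent between vowels /o/ and /i/, so it voices to [g]. /s/ is a voiceless obstruent between vowels /i/ and /u/, so it voices to [z]. /putokidurisuodse/ → pudogidurizuodse.
Rule 2 (regressive voicing assimilation): /d/ precedes the voiceless obstruent /s/, so it devoices to [t] by assimilation. /pudogidurizuodse/ → pudogidurizuotse.
Rule 3 (intervocalic spirantization): /d/ is a stop between vowels /u/ and /o/, so it spirantizes to the fricative [z]. /d/ is a stop between vowels /i/ and /u/, so it spirantizes to the fricative [z]. /pudogidurizuotse/ → puzogizurizuotse.
Rule 4 (final vowel raising): /e/ is a mid vowel in word-final position, so it raises to [i]. /puzogizurizuotse/ → puzogizurizuotsi.

puzogizurizuotsi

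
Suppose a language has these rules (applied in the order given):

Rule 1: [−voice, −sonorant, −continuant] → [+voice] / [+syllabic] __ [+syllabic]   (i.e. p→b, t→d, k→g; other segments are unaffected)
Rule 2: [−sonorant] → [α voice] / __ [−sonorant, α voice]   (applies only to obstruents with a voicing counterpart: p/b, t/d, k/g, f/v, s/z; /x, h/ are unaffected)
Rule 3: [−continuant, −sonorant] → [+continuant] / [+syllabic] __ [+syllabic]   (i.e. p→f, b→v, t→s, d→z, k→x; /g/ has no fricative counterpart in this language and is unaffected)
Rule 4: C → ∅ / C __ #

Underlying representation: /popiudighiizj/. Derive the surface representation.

Rule 1 (intervocalic voicing): /p/ is a voiceless stop between vowels /o/ and /i/, so it voices to [b]. /popiudighiizj/ → pobiudighiizj.
Rule 2 (regressive voicing assimilation): /g/ precedes the voiceless obstruent /h/, so it devoices to [k] by assimilation. /pobiudighiizj/ → pobiudikhiizj.
Rule 3 (intervocalic spirantization): /b/ is a stop between vowels /o/ and /i/, so it spirantizes to the fricative [v]. /d/ is a stop between vowels /u/ and /i/, so it spirantizes to the fricative [z]. /pobiudikhiizj/ → poviuzikhiizj.
Rule 4 (final cluster simplification): /j/ is the second consonant of a word-final cluster /zj/, so it deletes. /poviuzikhiizj/ → poviuzikhiiz.

poviuzikhiiz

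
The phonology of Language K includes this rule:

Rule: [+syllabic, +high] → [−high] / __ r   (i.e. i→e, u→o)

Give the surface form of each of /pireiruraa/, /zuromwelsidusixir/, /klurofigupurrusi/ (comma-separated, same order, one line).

pereeroraa, zoromwelsidusixer, klorofiguporrusi

/pireiruraa/: /i/ is a high vowel immediately before /r/, so it lowers to [e]. /i/ is a high vowel immediately before /r/, so it lowers to [e]. /u/ is a high vowel immediately before /r/, so it lowers to [o]. → [pereeroraa].
/zuromwelsidusixir/: /u/ is a high vowel immediately before /r/, so it lowers to [o]. /i/ is a high vowel immediately before /r/, so it lowers to [e]. → [zoromwelsidusixer].
/klurofigupurrusi/: /u/ is a high vowel immediately before /r/, so it lowers to [o]. /u/ is a high vowel immediately before /r/, so it lowers to [o]. → [klorofiguporrusi].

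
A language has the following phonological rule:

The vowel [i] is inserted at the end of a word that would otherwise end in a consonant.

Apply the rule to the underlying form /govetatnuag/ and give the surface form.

govetatnuagi

the form ends in the consonant /g/, so [i] is inserted word-finally.
Surface form: [govetatnuagi].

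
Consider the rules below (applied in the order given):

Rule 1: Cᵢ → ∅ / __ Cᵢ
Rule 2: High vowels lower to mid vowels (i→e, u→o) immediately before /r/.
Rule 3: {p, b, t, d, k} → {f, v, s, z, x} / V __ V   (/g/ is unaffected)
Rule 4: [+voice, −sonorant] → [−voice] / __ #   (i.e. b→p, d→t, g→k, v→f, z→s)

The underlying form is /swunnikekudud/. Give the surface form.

Rule 1 (degemination): /nn/ is a geminate; the first /n/ deletes. /swunnikekudud/ → swunikekudud.
Rule 2 (pre-rhotic lowering): no segment meets the environment; /swunikekudud/ is unchanged.
Rule 3 (intervocalic spirantization): /k/ is a stop between vowels /i/ and /e/, so it spirantizes to the fricative [x]. /k/ is a stop between vowels /e/ and /u/, so it spirantizes to the fricative [x]. /d/ is a stop between vowels /u/ and /u/, so it spirantizes to the fricative [z]. /swunikekudud/ → swunixexuzud.
Rule 4 (final devoicing): /d/ is a voiced obstruent in word-final position, so it devoices to [t]. /swunixexuzud/ → swunixexuzut.

swunixexuzut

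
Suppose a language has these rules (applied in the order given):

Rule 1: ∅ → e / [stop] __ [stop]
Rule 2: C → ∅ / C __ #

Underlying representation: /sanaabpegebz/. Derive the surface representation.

sanaabepegeb

Rule 1 (stop-cluster e-epenthesis): /b/ and /p/ form a stop–stop cluster, so [e] is inserted between them. /sanaabpegebz/ → sanaabepegebz.
Rule 2 (final cluster simplification): /z/ is the second consonant of a word-final cluster /bz/, so it deletes. /sanaabepegebz/ → sanaabepegeb.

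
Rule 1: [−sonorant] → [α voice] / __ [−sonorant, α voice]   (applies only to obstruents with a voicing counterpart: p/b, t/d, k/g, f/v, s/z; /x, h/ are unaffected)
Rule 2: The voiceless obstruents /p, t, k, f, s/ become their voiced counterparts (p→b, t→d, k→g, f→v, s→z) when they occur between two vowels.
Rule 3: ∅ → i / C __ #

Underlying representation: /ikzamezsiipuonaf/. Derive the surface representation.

Rule 1 (regressive voicing assimilation): /k/ precedes the voiced obstruent /z/, so it voices to [g] by assimilation. /z/ precedes the voiceless obstruent /s/, so it devoices to [s] by assimilation. /ikzamezsiipuonaf/ → igzamessiipuonaf.
Rule 2 (intervocalic voicing): /p/ is a voiceless obstruent between vowels /i/ and /u/, so it voices to [b]. /igzamessiipuonaf/ → igzamessiibuonaf.
Rule 3 (final i-epenthesis): the form ends in the consonant /f/, so [i] is inserted word-finally. /igzamessiibuonaf/ → igzamessiibuonafi.

igzamessiibuonafi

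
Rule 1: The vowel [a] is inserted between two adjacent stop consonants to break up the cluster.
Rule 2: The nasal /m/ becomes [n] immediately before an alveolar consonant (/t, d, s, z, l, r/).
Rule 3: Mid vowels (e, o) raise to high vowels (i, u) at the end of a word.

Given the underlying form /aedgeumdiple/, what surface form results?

Rule 1 (stop-cluster a-epenthesis): /d/ and /g/ form a stop–stop cluster, so [a] is inserted between them. /aedgeumdiple/ → aedageumdiple.
Rule 2 (nasal place assimilation): /m/ precedes the alveolar consonant /d/, so it assimilates in place to [n]. /aedageumdiple/ → aedageundiple.
Rule 3 (final vowel raising): /e/ is a mid vowel in word-final position, so it raises to [i]. /aedageundiple/ → aedageundipli.

aedageundipli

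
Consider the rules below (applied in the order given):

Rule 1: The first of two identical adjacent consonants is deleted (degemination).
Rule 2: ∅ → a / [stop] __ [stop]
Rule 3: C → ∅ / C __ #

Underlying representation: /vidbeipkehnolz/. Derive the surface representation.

vidabeipakehnol

Rule 1 (degemination): no segment meets the environment; /vidbeipkehnolz/ is unchanged.
Rule 2 (stop-cluster a-epenthesis): /d/ and /b/ form a stop–stop cluster, so [a] is inserted between them. /p/ and /k/ form a stop–stop cluster, so [a] is inserted between them. /vidbeipkehnolz/ → vidabeipakehnolz.
Rule 3 (final cluster simplification): /z/ is the second consonant of a word-final cluster /lz/, so it deletes. /vidabeipakehnolz/ → vidabeipakehnol.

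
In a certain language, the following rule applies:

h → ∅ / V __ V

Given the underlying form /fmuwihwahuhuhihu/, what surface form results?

/h/ occurs between vowels /a/ and /u/, so it deletes.
/h/ occurs between vowels /u/ and /u/, so it deletes.
/h/ occurs between vowels /u/ and /i/, so it deletes.
/h/ occurs between vowels /i/ and /u/, so it deletes.
Surface form: [fmuwihwauuiu].

fmuwihwauuiu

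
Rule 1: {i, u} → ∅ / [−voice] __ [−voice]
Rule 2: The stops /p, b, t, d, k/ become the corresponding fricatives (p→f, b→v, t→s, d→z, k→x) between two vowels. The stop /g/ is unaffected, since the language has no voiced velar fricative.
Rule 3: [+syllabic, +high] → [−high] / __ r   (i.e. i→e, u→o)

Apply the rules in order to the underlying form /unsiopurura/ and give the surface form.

unsioforora

Rule 1 (high vowel syncope): no segment meets the environment; /unsiopurura/ is unchanged.
Rule 2 (intervocalic spirantization): /p/ is a stop between vowels /o/ and /u/, so it spirantizes to the fricative [f]. /unsiopurura/ → unsiofurura.
Rule 3 (pre-rhotic lowering): /u/ is a high vowel immediately before /r/, so it lowers to [o]. /u/ is a high vowel immediately before /r/, so it lowers to [o]. /unsiofurura/ → unsioforora.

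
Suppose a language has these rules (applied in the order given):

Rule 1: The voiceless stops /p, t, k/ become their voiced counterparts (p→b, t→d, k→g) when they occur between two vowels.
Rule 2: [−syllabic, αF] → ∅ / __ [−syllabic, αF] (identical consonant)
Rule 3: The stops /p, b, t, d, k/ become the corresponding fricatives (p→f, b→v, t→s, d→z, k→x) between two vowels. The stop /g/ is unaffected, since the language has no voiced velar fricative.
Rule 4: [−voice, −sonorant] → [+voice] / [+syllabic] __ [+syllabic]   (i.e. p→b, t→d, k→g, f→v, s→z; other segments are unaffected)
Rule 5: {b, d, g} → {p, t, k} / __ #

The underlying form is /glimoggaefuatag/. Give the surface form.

Rule 1 (intervocalic voicing): /t/ is a voiceless stop between vowels /a/ and /a/, so it voices to [d]. /glimoggaefuatag/ → glimoggaefuadag.
Rule 2 (degemination): /gg/ is a geminate; the first /g/ deletes. /glimoggaefuadag/ → glimogaefuadag.
Rule 3 (intervocalic spirantization): /d/ is a stop between vowels /a/ and /a/, so it spirantizes to the fricative [z]. /glimogaefuadag/ → glimogaefuazag.
Rule 4 (intervocalic voicing): /f/ is a voiceless obstruent between vowels /e/ and /u/, so it voices to [v]. /glimogaefuazag/ → glimogaevuazag.
Rule 5 (final devoicing): /g/ is a voiced stop in word-final position, so it devoices to [k]. /glimogaevuazag/ → glimogaevuazak.

glimogaevuazak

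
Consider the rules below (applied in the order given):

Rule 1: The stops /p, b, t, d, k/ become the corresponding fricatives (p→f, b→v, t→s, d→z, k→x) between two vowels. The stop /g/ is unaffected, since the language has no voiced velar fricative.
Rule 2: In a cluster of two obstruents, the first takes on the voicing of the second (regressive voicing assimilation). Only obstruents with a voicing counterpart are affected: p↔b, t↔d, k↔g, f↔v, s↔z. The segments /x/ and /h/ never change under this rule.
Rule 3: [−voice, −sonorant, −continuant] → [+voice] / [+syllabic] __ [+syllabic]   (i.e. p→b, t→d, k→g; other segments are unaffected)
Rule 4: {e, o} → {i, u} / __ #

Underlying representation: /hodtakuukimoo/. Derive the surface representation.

hottaxuuximou

Rule 1 (intervocalic spirantization): /k/ is a stop between vowels /a/ and /u/, so it spirantizes to the fricative [x]. /k/ is a stop between vowels /u/ and /i/, so it spirantizes to the fricative [x]. /hodtakuukimoo/ → hodtaxuuximoo.
Rule 2 (regressive voicing assimilation): /d/ precedes the voiceless obstruent /t/, so it devoices to [t] by assimilation. /hodtaxuuximoo/ → hottaxuuximoo.
Rule 3 (intervocalic voicing): no segment meets the environment; /hottaxuuximoo/ is unchanged.
Rule 4 (final vowel raising): /o/ is a mid vowel in word-final position, so it raises to [u]. /hottaxuuximoo/ → hottaxuuximou.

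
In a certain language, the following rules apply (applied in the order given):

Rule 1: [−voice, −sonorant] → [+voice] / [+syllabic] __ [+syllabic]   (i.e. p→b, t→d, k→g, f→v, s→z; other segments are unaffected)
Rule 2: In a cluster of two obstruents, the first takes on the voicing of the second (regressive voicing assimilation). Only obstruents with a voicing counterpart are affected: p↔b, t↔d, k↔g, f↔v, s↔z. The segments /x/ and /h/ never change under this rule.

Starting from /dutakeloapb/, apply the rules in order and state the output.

Rule 1 (intervocalic voicing): /t/ is a voiceless obstruent between vowels /u/ and /a/, so it voices to [d]. /k/ is a voiceless obstruent between vowels /a/ and /e/, so it voices to [g]. /dutakeloapb/ → dudageloapb.
Rule 2 (regressive voicing assimilation): /p/ precedes the voiced obstruent /b/, so it voices to [b] by assimilation. /dudageloapb/ → dudageloabb.

dudageloabb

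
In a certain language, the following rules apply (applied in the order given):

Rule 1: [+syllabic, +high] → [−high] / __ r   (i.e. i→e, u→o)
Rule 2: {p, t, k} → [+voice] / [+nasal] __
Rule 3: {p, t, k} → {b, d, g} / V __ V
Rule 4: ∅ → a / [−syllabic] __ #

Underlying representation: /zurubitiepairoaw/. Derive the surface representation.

Rule 1 (pre-rhotic lowering): /u/ is a high vowel immediately before /r/, so it lowers to [o]. /i/ is a high vowel immediately before /r/, so it lowers to [e]. /zurubitiepairoaw/ → zorubitiepaeroaw.
Rule 2 (post-nasal voicing): no segment meets the environment; /zorubitiepaeroaw/ is unchanged.
Rule 3 (intervocalic voicing): /t/ is a voiceless stop between vowels /i/ and /i/, so it voices to [d]. /p/ is a voiceless stop between vowels /e/ and /a/, so it voices to [b]. /zorubitiepaeroaw/ → zorubidiebaeroaw.
Rule 4 (final a-epenthesis): the form ends in the consonant /w/, so [a] is inserted word-finally. /zorubidiebaeroaw/ → zorubidiebaeroawa.

zorubidiebaeroawa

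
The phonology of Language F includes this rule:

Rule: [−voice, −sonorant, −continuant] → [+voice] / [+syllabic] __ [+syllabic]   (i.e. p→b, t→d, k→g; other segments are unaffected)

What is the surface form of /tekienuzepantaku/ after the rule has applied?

tegienuzebantagu

Scanning /tekienuzepantaku/: /t/ at position 1 is not in the conditioning environment; /k/ is a voiceless stop between vowels /e/ and /i/, so it voices to [g]; /p/ is a voiceless stop between vowels /e/ and /a/, so it voices to [b]; /t/ at position 13 is not in the conditioning environment; /k/ is a voiceless stop between vowels /a/ and /u/, so it voices to [g].
Result: [tegienuzebantagu].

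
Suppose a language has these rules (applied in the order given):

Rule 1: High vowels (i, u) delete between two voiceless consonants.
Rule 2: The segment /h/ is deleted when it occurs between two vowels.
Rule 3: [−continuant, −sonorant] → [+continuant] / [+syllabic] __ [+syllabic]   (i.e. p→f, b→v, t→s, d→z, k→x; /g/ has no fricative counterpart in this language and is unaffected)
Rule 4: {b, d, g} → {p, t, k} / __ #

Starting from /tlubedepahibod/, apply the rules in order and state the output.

Rule 1 (high vowel syncope): no segment meets the environment; /tlubedepahibod/ is unchanged.
Rule 2 (intervocalic h-deletion): /h/ occurs between vowels /a/ and /i/, so it deletes. /tlubedepahibod/ → tlubedepaibod.
Rule 3 (intervocalic spirantization): /b/ is a stop between vowels /u/ and /e/, so it spirantizes to the fricative [v]. /d/ is a stop between vowels /e/ and /e/, so it spirantizes to the fricative [z]. /p/ is a stop between vowels /e/ and /a/, so it spirantizes to the fricative [f]. /b/ is a stop between vowels /i/ and /o/, so it spirantizes to the fricative [v]. /tlubedepaibod/ → tluvezefaivod.
Rule 4 (final devoicing): /d/ is a voiced stop in word-final position, so it devoices to [t]. /tluvezefaivod/ → tluvezefaivot.

tluvezefaivot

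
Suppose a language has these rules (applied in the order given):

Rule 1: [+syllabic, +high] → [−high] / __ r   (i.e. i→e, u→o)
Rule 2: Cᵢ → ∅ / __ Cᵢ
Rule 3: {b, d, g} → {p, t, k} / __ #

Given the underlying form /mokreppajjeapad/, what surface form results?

Rule 1 (pre-rhotic lowering): no segment meets the environment; /mokreppajjeapad/ is unchanged.
Rule 2 (degemination): /pp/ is a geminate; the first /p/ deletes. /jj/ is a geminate; the first /j/ deletes. /mokreppajjeapad/ → mokrepajeapad.
Rule 3 (final devoicing): /d/ is a voiced stop in word-final position, so it devoices to [t]. /mokrepajeapad/ → mokrepajeapat.

mokrepajeapat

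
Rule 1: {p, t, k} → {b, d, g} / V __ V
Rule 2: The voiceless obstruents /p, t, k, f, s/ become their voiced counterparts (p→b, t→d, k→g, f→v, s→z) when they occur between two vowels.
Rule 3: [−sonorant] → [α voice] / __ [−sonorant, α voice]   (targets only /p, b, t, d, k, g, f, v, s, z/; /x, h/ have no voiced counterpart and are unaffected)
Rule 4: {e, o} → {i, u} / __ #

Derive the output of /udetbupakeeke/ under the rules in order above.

Rule 1 (intervocalic voicing): /p/ is a voiceless stop between vowels /u/ and /a/, so it voices to [b]. /k/ is a voiceless stop between vowels /a/ and /e/, so it voices to [g]. /k/ is a voiceless stop between vowels /e/ and /e/, so it voices to [g]. /udetbupakeeke/ → udetbubageege.
Rule 2 (intervocalic voicing): no segment meets the environment; /udetbubageege/ is unchanged.
Rule 3 (regressive voicing assimilation): /t/ precedes the voiced obstruent /b/, so it voices to [d] by assimilation. /udetbubageege/ → udedbubageege.
Rule 4 (final vowel raising): /e/ is a mid vowel in word-final position, so it raises to [i]. /udedbubageege/ → udedbubageegi.

udedbubageegi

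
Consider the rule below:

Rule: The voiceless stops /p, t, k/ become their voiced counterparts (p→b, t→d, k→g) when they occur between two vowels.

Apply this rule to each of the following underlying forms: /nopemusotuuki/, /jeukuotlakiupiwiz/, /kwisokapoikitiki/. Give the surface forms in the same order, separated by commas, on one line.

/nopemusotuuki/: /p/ is a voiceless stop between vowels /o/ and /e/, so it voices to [b]. /t/ is a voiceless stop between vowels /o/ and /u/, so it voices to [d]. /k/ is a voiceless stop between vowels /u/ and /i/, so it voices to [g]. → [nobemusoduugi].
/jeukuotlakiupiwiz/: /k/ is a voiceless stop between vowels /u/ and /u/, so it voices to [g]. /k/ is a voiceless stop between vowels /a/ and /i/, so it voices to [g]. /p/ is a voiceless stop between vowels /u/ and /i/, so it voices to [b]. → [jeuguotlagiubiwiz].
/kwisokapoikitiki/: /k/ is a voiceless stop between vowels /o/ and /a/, so it voices to [g]. /p/ is a voiceless stop between vowels /a/ and /o/, so it voices to [b]. /k/ is a voiceless stop between vowels /i/ and /i/, so it voices to [g]. /t/ is a voiceless stop between vowels /i/ and /i/, so it voices to [d]. /k/ is a voiceless stop between vowels /i/ and /i/, so it voices to [g]. → [kwisogaboigidigi].

nobemusoduugi, jeuguotlagiubiwiz, kwisogaboigidigi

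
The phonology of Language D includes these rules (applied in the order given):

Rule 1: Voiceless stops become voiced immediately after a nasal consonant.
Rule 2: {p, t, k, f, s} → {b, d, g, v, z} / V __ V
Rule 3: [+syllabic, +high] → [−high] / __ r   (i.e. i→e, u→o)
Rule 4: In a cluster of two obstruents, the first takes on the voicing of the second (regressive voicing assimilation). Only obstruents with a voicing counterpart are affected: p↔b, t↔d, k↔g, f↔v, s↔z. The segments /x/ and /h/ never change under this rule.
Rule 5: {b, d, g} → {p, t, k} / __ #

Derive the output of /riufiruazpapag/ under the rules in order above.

Rule 1 (post-nasal voicing): no segment meets the environment; /riufiruazpapag/ is unchanged.
Rule 2 (intervocalic voicing): /f/ is a voiceless obstruent between vowels /u/ and /i/, so it voices to [v]. /p/ is a voiceless obstruent between vowels /a/ and /a/, so it voices to [b]. /riufiruazpapag/ → riuviruazpabag.
Rule 3 (pre-rhotic lowering): /i/ is a high vowel immediately before /r/, so it lowers to [e]. /riuviruazpabag/ → riuveruazpabag.
Rule 4 (regressive voicing assimilation): /z/ precedes the voiceless obstruent /p/, so it devoices to [s] by assimilation. /riuveruazpabag/ → riuveruaspabag.
Rule 5 (final devoicing): /g/ is a voiced stop in word-final position, so it devoices to [k]. /riuveruaspabag/ → riuveruaspabak.

riuveruaspabak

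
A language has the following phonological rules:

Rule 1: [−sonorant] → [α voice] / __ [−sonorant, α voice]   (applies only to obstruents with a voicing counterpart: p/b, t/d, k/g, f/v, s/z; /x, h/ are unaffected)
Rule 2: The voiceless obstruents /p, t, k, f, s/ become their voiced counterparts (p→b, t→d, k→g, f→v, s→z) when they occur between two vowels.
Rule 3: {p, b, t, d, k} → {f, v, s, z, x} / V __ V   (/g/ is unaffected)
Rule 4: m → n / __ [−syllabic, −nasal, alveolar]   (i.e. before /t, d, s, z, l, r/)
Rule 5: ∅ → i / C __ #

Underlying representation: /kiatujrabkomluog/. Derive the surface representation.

kiazujrapkonluogi

Rule 1 (regressive voicing assimilation): /b/ precedes the voiceless obstruent /k/, so it devoices to [p] by assimilation. /kiatujrabkomluog/ → kiatujrapkomluog.
Rule 2 (intervocalic voicing): /t/ is a voiceless obstruent between vowels /a/ and /u/, so it voices to [d]. /kiatujrapkomluog/ → kiadujrapkomluog.
Rule 3 (intervocalic spirantization): /d/ is a stop between vowels /a/ and /u/, so it spirantizes to the fricative [z]. /kiadujrapkomluog/ → kiazujrapkomluog.
Rule 4 (nasal place assimilation): /m/ precedes the alveolar consonant /l/, so it assimilates in place to [n]. /kiazujrapkomluog/ → kiazujrapkonluog.
Rule 5 (final i-epenthesis): the form ends in the consonant /g/, so [i] is inserted word-finally. /kiazujrapkonluog/ → kiazujrapkonluogi.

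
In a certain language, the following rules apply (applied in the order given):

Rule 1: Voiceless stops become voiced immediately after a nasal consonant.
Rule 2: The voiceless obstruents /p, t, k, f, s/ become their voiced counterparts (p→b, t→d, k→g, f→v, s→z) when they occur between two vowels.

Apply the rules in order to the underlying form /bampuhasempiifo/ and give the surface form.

Rule 1 (post-nasal voicing): /p/ is a voiceless stop immediately after the nasal /m/, so it voices to [b]. /p/ is a voiceless stop immediately after the nasal /m/, so it voices to [b]. /bampuhasempiifo/ → bambuhasembiifo.
Rule 2 (intervocalic voicing): /s/ is a voiceless obstruent between vowels /a/ and /e/, so it voices to [z]. /f/ is a voiceless obstruent between vowels /i/ and /o/, so it voices to [v]. /bambuhasembiifo/ → bambuhazembiivo.

bambuhazembiivo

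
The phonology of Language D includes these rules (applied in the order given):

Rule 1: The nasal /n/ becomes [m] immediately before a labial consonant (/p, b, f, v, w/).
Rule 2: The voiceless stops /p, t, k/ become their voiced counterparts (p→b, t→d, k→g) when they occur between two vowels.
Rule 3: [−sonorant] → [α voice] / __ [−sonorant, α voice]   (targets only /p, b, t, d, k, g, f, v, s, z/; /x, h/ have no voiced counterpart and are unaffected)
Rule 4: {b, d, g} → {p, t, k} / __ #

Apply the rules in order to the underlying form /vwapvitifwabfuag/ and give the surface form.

Rule 1 (nasal place assimilation): no segment meets the environment; /vwapvitifwabfuag/ is unchanged.
Rule 2 (intervocalic voicing): /t/ is a voiceless stop between vowels /i/ and /i/, so it voices to [d]. /vwapvitifwabfuag/ → vwapvidifwabfuag.
Rule 3 (regressive voicing assimilation): /p/ precedes the voiced obstruent /v/, so it voices to [b] by assimilation. /b/ precedes the voiceless obstruent /f/, so it devoices to [p] by assimilation. /vwapvidifwabfuag/ → vwabvidifwapfuag.
Rule 4 (final devoicing): /g/ is a voiced stop in word-final position, so it devoices to [k]. /vwabvidifwapfuag/ → vwabvidifwapfuak.

vwabvidifwapfuak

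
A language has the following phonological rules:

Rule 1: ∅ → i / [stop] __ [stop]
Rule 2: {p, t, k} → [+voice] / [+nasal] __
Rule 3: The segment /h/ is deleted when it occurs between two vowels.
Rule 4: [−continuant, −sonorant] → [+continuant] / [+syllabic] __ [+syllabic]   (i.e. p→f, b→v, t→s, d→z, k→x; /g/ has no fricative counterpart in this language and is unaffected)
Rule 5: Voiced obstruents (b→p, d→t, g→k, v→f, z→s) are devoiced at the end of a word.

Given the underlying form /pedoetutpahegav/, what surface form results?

pezoesusifaegaf

Rule 1 (stop-cluster i-epenthesis): /t/ and /p/ form a stop–stop cluster, so [i] is inserted between them. /pedoetutpahegav/ → pedoetutipahegav.
Rule 2 (post-nasal voicing): no segment meets the environment; /pedoetutipahegav/ is unchanged.
Rule 3 (intervocalic h-deletion): /h/ occurs between vowels /a/ and /e/, so it deletes. /pedoetutipahegav/ → pedoetutipaegav.
Rule 4 (intervocalic spirantization): /d/ is a stop between vowels /e/ and /o/, so it spirantizes to the fricative [z]. /t/ is a stop between vowels /e/ and /u/, so it spirantizes to the fricative [s]. /t/ is a stop between vowels /u/ and /i/, so it spirantizes to the fricative [s]. /p/ is a stop between vowels /i/ and /a/, so it spirantizes to the fricative [f]. /pedoetutipaegav/ → pezoesusifaegav.
Rule 5 (final devoicing): /v/ is a voiced obstruent in word-final position, so it devoices to [f]. /pezoesusifaegav/ → pezoesusifaegaf.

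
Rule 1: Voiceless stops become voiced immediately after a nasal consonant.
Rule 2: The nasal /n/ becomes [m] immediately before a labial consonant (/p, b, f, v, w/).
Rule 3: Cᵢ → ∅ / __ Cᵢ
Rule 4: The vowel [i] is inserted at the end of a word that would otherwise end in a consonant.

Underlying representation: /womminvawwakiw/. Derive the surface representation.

womimvawakiwi

Rule 1 (post-nasal voicing): no segment meets the environment; /womminvawwakiw/ is unchanged.
Rule 2 (nasal place assimilation): /n/ precedes the labial consonant /v/, so it assimilates in place to [m]. /womminvawwakiw/ → wommimvawwakiw.
Rule 3 (degemination): /mm/ is a geminate; the first /m/ deletes. /ww/ is a geminate; the first /w/ deletes. /wommimvawwakiw/ → womimvawakiw.
Rule 4 (final i-epenthesis): the form ends in the consonant /w/, so [i] is inserted word-finally. /womimvawakiw/ → womimvawakiwi.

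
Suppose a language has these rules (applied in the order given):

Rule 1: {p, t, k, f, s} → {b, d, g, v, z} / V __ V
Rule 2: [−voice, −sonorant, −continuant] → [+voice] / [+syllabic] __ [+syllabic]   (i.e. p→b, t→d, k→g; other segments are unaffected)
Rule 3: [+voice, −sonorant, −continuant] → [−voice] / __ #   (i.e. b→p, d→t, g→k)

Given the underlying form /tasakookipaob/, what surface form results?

Rule 1 (intervocalic voicing): /s/ is a voiceless obstruent between vowels /a/ and /a/, so it voices to [z]. /k/ is a voiceless obstruent between vowels /a/ and /o/, so it voices to [g]. /k/ is a voiceless obstruent between vowels /o/ and /i/, so it voices to [g]. /p/ is a voiceless obstruent between vowels /i/ and /a/, so it voices to [b]. /tasakookipaob/ → tazagoogibaob.
Rule 2 (intervocalic voicing): no segment meets the environment; /tazagoogibaob/ is unchanged.
Rule 3 (final devoicing): /b/ is a voiced stop in word-final position, so it devoices to [p]. /tazagoogibaob/ → tazagoogibaop.

tazagoogibaop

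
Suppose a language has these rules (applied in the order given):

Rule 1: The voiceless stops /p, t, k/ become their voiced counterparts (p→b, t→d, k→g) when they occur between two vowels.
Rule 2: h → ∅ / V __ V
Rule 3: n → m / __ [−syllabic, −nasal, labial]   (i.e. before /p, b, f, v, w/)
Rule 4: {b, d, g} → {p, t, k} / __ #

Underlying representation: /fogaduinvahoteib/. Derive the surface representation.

Rule 1 (intervocalic voicing): /t/ is a voiceless stop between vowels /o/ and /e/, so it voices to [d]. /fogaduinvahoteib/ → fogaduinvahodeib.
Rule 2 (intervocalic h-deletion): /h/ occurs between vowels /a/ and /o/, so it deletes. /fogaduinvahodeib/ → fogaduinvaodeib.
Rule 3 (nasal place assimilation): /n/ precedes the labial consonant /v/, so it assimilates in place to [m]. /fogaduinvaodeib/ → fogaduimvaodeib.
Rule 4 (final devoicing): /b/ is a voiced stop in word-final position, so it devoices to [p]. /fogaduimvaodeib/ → fogaduimvaodeip.

fogaduimvaodeip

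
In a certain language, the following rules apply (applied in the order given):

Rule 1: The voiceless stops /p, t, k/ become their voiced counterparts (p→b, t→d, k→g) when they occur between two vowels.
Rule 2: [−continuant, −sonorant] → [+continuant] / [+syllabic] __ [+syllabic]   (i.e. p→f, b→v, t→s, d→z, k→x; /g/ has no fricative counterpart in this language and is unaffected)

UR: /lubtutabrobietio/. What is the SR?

Rule 1 (intervocalic voicing): /t/ is a voiceless stop between vowels /u/ and /a/, so it voices to [d]. /t/ is a voiceless stop between vowels /e/ and /i/, so it voices to [d]. /lubtutabrobietio/ → lubtudabrobiedio.
Rule 2 (intervocalic spirantization): /d/ is a stop between vowels /u/ and /a/, so it spirantizes to the fricative [z]. /b/ is a stop between vowels /o/ and /i/, so it spirantizes to the fricative [v]. /d/ is a stop between vowels /e/ and /i/, so it spirantizes to the fricative [z]. /lubtudabrobiedio/ → lubtuzabroviezio.

lubtuzabroviezio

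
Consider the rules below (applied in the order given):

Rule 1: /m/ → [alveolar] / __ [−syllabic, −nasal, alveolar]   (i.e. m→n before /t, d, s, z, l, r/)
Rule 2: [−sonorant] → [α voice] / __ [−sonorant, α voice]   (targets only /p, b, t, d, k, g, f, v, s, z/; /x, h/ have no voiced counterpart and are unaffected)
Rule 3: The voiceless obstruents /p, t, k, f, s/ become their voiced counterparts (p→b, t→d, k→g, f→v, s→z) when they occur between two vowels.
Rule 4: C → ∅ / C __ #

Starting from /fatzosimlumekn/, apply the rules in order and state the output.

fadzozinlumek

Rule 1 (nasal place assimilation): /m/ precedes the alveolar consonant /l/, so it assimilates in place to [n]. /fatzosimlumekn/ → fatzosinlumekn.
Rule 2 (regressive voicing assimilation): /t/ precedes the voiced obstruent /z/, so it voices to [d] by assimilation. /fatzosinlumekn/ → fadzosinlumekn.
Rule 3 (intervocalic voicing): /s/ is a voiceless obstruent between vowels /o/ and /i/, so it voices to [z]. /fadzosinlumekn/ → fadzozinlumekn.
Rule 4 (final cluster simplification): /n/ is the second consonant of a word-final cluster /kn/, so it deletes. /fadzozinlumekn/ → fadzozinlumek.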